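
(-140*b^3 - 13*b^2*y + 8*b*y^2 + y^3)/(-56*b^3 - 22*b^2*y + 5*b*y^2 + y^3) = (5*b + y)/(2*b + y)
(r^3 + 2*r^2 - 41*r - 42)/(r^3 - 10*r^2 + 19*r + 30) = (r + 7)/(r - 5)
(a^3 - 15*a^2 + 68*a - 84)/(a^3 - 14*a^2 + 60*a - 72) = (a - 7)/(a - 6)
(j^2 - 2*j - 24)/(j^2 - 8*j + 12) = (j + 4)/(j - 2)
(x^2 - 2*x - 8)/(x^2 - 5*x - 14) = (x - 4)/(x - 7)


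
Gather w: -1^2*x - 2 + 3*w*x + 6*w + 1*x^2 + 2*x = w*(3*x + 6) + x^2 + x - 2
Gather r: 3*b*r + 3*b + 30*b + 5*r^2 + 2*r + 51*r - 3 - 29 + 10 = 33*b + 5*r^2 + r*(3*b + 53) - 22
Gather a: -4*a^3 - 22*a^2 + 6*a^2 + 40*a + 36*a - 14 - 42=-4*a^3 - 16*a^2 + 76*a - 56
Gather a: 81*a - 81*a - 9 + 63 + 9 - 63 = 0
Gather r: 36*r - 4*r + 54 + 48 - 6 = 32*r + 96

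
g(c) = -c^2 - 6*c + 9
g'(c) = -2*c - 6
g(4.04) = -31.56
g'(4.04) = -14.08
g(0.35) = 6.78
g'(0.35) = -6.70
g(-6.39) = 6.51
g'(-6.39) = 6.78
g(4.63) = -40.22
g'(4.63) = -15.26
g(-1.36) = 15.31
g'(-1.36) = -3.28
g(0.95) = 2.40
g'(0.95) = -7.90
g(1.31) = -0.58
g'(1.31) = -8.62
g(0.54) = 5.47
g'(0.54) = -7.08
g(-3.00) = 18.00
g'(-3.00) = 0.00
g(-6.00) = 9.00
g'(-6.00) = 6.00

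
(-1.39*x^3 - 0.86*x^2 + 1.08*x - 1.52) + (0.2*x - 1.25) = -1.39*x^3 - 0.86*x^2 + 1.28*x - 2.77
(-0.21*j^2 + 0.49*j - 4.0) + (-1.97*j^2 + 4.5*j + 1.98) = -2.18*j^2 + 4.99*j - 2.02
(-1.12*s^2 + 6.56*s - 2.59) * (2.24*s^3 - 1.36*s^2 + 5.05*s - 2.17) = -2.5088*s^5 + 16.2176*s^4 - 20.3792*s^3 + 39.0808*s^2 - 27.3147*s + 5.6203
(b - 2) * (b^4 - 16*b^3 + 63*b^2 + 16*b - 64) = b^5 - 18*b^4 + 95*b^3 - 110*b^2 - 96*b + 128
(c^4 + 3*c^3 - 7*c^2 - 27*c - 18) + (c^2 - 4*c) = c^4 + 3*c^3 - 6*c^2 - 31*c - 18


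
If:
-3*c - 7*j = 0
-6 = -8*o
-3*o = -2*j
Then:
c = -21/8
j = 9/8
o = 3/4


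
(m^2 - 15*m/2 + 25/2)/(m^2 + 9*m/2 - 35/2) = (m - 5)/(m + 7)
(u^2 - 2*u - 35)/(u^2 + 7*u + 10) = (u - 7)/(u + 2)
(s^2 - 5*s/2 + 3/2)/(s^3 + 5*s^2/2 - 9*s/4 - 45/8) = 4*(s - 1)/(4*s^2 + 16*s + 15)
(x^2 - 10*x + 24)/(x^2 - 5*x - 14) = (-x^2 + 10*x - 24)/(-x^2 + 5*x + 14)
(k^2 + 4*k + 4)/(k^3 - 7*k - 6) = (k + 2)/(k^2 - 2*k - 3)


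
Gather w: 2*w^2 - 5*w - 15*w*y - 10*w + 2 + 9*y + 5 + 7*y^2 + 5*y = 2*w^2 + w*(-15*y - 15) + 7*y^2 + 14*y + 7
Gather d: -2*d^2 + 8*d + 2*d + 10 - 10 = -2*d^2 + 10*d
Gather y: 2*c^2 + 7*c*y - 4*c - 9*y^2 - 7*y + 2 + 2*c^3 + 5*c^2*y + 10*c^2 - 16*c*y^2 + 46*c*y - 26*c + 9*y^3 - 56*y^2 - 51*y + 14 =2*c^3 + 12*c^2 - 30*c + 9*y^3 + y^2*(-16*c - 65) + y*(5*c^2 + 53*c - 58) + 16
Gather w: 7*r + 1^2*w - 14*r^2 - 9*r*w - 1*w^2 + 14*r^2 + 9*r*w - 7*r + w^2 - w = 0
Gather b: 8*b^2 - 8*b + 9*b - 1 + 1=8*b^2 + b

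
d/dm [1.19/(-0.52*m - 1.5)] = 0.6188/(0.52*m + 1.5)^2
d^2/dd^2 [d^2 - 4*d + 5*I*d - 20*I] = 2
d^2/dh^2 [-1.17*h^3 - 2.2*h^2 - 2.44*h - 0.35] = -7.02*h - 4.4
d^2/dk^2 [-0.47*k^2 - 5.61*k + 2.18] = -0.940000000000000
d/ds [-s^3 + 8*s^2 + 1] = s*(16 - 3*s)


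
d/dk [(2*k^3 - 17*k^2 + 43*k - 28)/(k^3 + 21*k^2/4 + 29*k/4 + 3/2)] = 8*(55*k^4 - 114*k^3 - 512*k^2 + 486*k + 535)/(16*k^6 + 168*k^5 + 673*k^4 + 1266*k^3 + 1093*k^2 + 348*k + 36)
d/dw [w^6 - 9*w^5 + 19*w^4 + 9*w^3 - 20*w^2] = w*(6*w^4 - 45*w^3 + 76*w^2 + 27*w - 40)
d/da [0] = 0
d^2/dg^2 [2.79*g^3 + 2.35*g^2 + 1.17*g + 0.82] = 16.74*g + 4.7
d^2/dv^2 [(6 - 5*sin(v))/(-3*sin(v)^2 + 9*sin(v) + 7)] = (45*sin(v)^5 - 81*sin(v)^4 + 1026*sin(v)^3 - 981*sin(v)^2 - 979*sin(v) + 1854)/(-3*sin(v)^2 + 9*sin(v) + 7)^3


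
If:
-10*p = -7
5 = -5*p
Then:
No Solution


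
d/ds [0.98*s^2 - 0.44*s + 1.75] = 1.96*s - 0.44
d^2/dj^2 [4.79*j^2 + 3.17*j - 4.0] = 9.58000000000000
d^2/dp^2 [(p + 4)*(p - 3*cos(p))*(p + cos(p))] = 2*p^2*cos(p) + 8*sqrt(2)*p*sin(p + pi/4) + 6*p*cos(2*p) + 6*p + 16*sin(p) + 6*sin(2*p) - 4*cos(p) + 24*cos(2*p) + 8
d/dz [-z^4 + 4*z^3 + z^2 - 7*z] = -4*z^3 + 12*z^2 + 2*z - 7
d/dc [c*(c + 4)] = 2*c + 4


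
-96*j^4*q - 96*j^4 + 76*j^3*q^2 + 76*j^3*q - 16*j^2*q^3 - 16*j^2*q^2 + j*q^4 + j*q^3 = (-8*j + q)*(-6*j + q)*(-2*j + q)*(j*q + j)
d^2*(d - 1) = d^3 - d^2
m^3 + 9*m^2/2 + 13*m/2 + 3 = (m + 1)*(m + 3/2)*(m + 2)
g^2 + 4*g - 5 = (g - 1)*(g + 5)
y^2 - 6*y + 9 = (y - 3)^2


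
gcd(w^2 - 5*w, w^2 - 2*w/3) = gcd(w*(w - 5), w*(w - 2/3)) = w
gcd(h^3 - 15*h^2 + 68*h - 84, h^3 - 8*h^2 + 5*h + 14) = h^2 - 9*h + 14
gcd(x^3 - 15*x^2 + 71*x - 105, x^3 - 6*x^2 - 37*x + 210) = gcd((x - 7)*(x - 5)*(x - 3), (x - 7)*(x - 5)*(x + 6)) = x^2 - 12*x + 35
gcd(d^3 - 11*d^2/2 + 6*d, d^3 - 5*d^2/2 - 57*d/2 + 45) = d - 3/2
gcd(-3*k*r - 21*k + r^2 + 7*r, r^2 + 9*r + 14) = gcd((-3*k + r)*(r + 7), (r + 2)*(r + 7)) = r + 7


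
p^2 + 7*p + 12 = (p + 3)*(p + 4)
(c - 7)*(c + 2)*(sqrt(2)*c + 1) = sqrt(2)*c^3 - 5*sqrt(2)*c^2 + c^2 - 14*sqrt(2)*c - 5*c - 14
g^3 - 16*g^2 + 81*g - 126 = (g - 7)*(g - 6)*(g - 3)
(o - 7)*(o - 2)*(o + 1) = o^3 - 8*o^2 + 5*o + 14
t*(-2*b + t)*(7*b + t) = -14*b^2*t + 5*b*t^2 + t^3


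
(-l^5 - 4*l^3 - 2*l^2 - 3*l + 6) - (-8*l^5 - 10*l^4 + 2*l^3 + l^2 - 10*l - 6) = 7*l^5 + 10*l^4 - 6*l^3 - 3*l^2 + 7*l + 12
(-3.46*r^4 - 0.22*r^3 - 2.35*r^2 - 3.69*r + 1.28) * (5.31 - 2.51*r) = 8.6846*r^5 - 17.8204*r^4 + 4.7303*r^3 - 3.2166*r^2 - 22.8067*r + 6.7968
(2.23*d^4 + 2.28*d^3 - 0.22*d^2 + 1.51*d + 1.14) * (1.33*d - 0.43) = 2.9659*d^5 + 2.0735*d^4 - 1.273*d^3 + 2.1029*d^2 + 0.8669*d - 0.4902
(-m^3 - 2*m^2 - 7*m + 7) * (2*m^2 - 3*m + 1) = -2*m^5 - m^4 - 9*m^3 + 33*m^2 - 28*m + 7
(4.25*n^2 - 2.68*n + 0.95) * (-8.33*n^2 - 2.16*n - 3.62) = -35.4025*n^4 + 13.1444*n^3 - 17.5097*n^2 + 7.6496*n - 3.439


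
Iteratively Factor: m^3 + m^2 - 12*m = (m)*(m^2 + m - 12) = m*(m + 4)*(m - 3)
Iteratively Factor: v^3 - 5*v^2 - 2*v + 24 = (v - 3)*(v^2 - 2*v - 8) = (v - 3)*(v + 2)*(v - 4)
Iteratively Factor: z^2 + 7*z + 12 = (z + 3)*(z + 4)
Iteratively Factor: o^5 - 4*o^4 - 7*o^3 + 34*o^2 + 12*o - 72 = (o - 2)*(o^4 - 2*o^3 - 11*o^2 + 12*o + 36) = (o - 3)*(o - 2)*(o^3 + o^2 - 8*o - 12) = (o - 3)*(o - 2)*(o + 2)*(o^2 - o - 6) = (o - 3)^2*(o - 2)*(o + 2)*(o + 2)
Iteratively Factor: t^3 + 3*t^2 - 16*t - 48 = (t + 4)*(t^2 - t - 12) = (t - 4)*(t + 4)*(t + 3)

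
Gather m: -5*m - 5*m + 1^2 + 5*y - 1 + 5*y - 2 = -10*m + 10*y - 2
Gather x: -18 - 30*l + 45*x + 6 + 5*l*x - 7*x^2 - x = -30*l - 7*x^2 + x*(5*l + 44) - 12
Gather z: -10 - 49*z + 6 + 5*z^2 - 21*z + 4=5*z^2 - 70*z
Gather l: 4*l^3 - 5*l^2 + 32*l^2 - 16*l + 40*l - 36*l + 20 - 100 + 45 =4*l^3 + 27*l^2 - 12*l - 35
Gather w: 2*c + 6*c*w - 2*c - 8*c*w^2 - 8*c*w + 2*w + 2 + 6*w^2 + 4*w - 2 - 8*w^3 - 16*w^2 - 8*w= -8*w^3 + w^2*(-8*c - 10) + w*(-2*c - 2)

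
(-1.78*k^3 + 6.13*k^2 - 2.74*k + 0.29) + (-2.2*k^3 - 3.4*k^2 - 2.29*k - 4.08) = -3.98*k^3 + 2.73*k^2 - 5.03*k - 3.79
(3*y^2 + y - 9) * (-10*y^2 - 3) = -30*y^4 - 10*y^3 + 81*y^2 - 3*y + 27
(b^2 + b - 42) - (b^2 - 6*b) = 7*b - 42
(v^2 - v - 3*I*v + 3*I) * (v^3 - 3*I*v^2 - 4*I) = v^5 - v^4 - 6*I*v^4 - 9*v^3 + 6*I*v^3 + 9*v^2 - 4*I*v^2 - 12*v + 4*I*v + 12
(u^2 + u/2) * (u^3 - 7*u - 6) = u^5 + u^4/2 - 7*u^3 - 19*u^2/2 - 3*u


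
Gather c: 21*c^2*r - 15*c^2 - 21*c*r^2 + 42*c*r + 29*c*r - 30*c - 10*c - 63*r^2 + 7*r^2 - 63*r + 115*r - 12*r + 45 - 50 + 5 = c^2*(21*r - 15) + c*(-21*r^2 + 71*r - 40) - 56*r^2 + 40*r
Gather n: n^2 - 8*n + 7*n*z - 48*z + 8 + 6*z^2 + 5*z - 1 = n^2 + n*(7*z - 8) + 6*z^2 - 43*z + 7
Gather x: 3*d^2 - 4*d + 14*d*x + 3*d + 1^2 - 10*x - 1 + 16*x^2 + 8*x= 3*d^2 - d + 16*x^2 + x*(14*d - 2)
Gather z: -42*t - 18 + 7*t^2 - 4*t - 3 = 7*t^2 - 46*t - 21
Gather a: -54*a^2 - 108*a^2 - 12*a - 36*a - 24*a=-162*a^2 - 72*a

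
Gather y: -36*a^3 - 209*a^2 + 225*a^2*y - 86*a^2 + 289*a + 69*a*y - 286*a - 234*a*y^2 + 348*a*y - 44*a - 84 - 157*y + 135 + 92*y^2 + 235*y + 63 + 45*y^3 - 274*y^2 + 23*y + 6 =-36*a^3 - 295*a^2 - 41*a + 45*y^3 + y^2*(-234*a - 182) + y*(225*a^2 + 417*a + 101) + 120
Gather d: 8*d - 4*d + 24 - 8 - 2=4*d + 14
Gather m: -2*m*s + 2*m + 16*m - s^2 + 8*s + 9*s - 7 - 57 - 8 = m*(18 - 2*s) - s^2 + 17*s - 72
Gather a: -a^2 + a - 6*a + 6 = -a^2 - 5*a + 6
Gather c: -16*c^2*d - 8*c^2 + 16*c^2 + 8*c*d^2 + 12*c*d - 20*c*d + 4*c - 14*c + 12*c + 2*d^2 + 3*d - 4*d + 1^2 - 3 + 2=c^2*(8 - 16*d) + c*(8*d^2 - 8*d + 2) + 2*d^2 - d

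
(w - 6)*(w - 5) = w^2 - 11*w + 30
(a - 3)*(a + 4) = a^2 + a - 12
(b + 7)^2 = b^2 + 14*b + 49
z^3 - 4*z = z*(z - 2)*(z + 2)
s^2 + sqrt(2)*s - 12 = (s - 2*sqrt(2))*(s + 3*sqrt(2))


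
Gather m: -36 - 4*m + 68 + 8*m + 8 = 4*m + 40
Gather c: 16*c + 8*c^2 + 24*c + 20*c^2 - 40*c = 28*c^2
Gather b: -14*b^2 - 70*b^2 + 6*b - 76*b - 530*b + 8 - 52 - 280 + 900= -84*b^2 - 600*b + 576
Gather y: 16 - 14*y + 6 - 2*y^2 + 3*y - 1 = -2*y^2 - 11*y + 21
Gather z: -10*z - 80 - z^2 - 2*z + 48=-z^2 - 12*z - 32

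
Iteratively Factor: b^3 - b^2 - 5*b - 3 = (b + 1)*(b^2 - 2*b - 3) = (b + 1)^2*(b - 3)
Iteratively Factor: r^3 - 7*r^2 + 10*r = (r - 5)*(r^2 - 2*r) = r*(r - 5)*(r - 2)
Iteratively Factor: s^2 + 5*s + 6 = (s + 3)*(s + 2)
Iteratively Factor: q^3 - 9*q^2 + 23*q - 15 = (q - 5)*(q^2 - 4*q + 3) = (q - 5)*(q - 1)*(q - 3)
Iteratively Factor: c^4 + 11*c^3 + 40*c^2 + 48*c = (c + 3)*(c^3 + 8*c^2 + 16*c) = c*(c + 3)*(c^2 + 8*c + 16) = c*(c + 3)*(c + 4)*(c + 4)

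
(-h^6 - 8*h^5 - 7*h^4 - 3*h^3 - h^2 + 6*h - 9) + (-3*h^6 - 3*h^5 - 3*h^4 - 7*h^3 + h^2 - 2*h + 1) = -4*h^6 - 11*h^5 - 10*h^4 - 10*h^3 + 4*h - 8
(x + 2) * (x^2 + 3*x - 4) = x^3 + 5*x^2 + 2*x - 8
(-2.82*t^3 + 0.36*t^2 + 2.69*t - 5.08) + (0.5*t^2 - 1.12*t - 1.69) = -2.82*t^3 + 0.86*t^2 + 1.57*t - 6.77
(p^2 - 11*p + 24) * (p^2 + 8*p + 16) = p^4 - 3*p^3 - 48*p^2 + 16*p + 384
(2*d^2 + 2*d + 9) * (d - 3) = 2*d^3 - 4*d^2 + 3*d - 27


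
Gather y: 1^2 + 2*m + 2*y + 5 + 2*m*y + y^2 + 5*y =2*m + y^2 + y*(2*m + 7) + 6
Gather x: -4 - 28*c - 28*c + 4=-56*c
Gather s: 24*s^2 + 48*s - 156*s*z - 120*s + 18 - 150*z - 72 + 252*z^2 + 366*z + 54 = 24*s^2 + s*(-156*z - 72) + 252*z^2 + 216*z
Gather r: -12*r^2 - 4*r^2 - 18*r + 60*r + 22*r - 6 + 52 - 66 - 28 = -16*r^2 + 64*r - 48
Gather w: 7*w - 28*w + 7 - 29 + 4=-21*w - 18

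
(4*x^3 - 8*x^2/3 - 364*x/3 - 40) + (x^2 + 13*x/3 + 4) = 4*x^3 - 5*x^2/3 - 117*x - 36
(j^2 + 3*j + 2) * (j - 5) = j^3 - 2*j^2 - 13*j - 10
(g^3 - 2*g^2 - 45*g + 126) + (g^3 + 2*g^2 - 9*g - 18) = 2*g^3 - 54*g + 108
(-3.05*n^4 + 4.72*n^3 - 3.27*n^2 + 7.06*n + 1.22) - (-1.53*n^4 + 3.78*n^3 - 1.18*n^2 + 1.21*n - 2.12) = -1.52*n^4 + 0.94*n^3 - 2.09*n^2 + 5.85*n + 3.34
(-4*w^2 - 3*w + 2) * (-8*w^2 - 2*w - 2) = 32*w^4 + 32*w^3 - 2*w^2 + 2*w - 4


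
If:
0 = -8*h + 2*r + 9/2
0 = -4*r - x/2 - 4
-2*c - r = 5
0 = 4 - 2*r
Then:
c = -7/2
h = 17/16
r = 2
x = -24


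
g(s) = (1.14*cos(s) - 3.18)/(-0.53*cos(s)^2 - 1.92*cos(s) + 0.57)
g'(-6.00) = 0.73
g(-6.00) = 1.18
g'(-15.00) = -0.56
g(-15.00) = -2.35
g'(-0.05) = -0.12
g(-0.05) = 1.09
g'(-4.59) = 7.88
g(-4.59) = -4.17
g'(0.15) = 0.36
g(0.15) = 1.11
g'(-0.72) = -3.67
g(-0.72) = 1.98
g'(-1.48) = -37.39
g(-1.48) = -7.86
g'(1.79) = 4.95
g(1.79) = -3.56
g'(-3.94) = 0.74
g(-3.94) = -2.41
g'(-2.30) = -0.84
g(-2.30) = -2.44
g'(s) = (-1.06*sin(s)*cos(s) - 1.92*sin(s))*(1.14*cos(s) - 3.18)/(-0.53*cos(s)^2 - 1.92*cos(s) + 0.57)^2 - 1.14*sin(s)/(-0.53*cos(s)^2 - 1.92*cos(s) + 0.57)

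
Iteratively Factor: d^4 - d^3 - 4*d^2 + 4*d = (d - 2)*(d^3 + d^2 - 2*d) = d*(d - 2)*(d^2 + d - 2) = d*(d - 2)*(d - 1)*(d + 2)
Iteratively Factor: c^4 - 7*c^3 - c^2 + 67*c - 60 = (c - 1)*(c^3 - 6*c^2 - 7*c + 60) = (c - 4)*(c - 1)*(c^2 - 2*c - 15) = (c - 4)*(c - 1)*(c + 3)*(c - 5)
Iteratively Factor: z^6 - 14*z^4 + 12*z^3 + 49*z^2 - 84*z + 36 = (z + 3)*(z^5 - 3*z^4 - 5*z^3 + 27*z^2 - 32*z + 12) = (z + 3)^2*(z^4 - 6*z^3 + 13*z^2 - 12*z + 4) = (z - 2)*(z + 3)^2*(z^3 - 4*z^2 + 5*z - 2) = (z - 2)*(z - 1)*(z + 3)^2*(z^2 - 3*z + 2) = (z - 2)*(z - 1)^2*(z + 3)^2*(z - 2)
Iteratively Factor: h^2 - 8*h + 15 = (h - 3)*(h - 5)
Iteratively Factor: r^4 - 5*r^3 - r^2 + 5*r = (r - 5)*(r^3 - r) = r*(r - 5)*(r^2 - 1) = r*(r - 5)*(r + 1)*(r - 1)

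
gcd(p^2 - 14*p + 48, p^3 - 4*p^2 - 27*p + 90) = p - 6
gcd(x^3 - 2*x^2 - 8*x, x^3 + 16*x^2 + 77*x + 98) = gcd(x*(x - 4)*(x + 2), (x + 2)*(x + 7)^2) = x + 2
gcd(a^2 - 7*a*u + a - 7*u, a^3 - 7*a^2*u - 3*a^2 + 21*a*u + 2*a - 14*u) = -a + 7*u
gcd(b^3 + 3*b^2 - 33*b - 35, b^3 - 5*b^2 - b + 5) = b^2 - 4*b - 5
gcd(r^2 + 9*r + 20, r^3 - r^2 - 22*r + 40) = r + 5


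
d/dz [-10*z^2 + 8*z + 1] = 8 - 20*z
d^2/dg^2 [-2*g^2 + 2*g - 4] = -4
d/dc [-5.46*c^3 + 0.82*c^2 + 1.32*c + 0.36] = -16.38*c^2 + 1.64*c + 1.32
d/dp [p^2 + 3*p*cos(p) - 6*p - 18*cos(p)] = -3*p*sin(p) + 2*p + 18*sin(p) + 3*cos(p) - 6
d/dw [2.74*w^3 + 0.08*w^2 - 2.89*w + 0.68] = 8.22*w^2 + 0.16*w - 2.89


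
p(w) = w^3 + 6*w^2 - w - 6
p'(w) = 3*w^2 + 12*w - 1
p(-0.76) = -2.21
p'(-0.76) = -8.39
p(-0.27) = -5.31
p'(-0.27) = -4.02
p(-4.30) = 29.73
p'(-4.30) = 2.87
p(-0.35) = -4.96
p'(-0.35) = -4.83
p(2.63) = 51.06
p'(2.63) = 51.31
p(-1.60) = 6.86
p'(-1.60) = -12.52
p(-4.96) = 24.55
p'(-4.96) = 13.28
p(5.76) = 378.41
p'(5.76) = 167.65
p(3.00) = 72.00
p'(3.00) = 62.00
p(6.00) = 420.00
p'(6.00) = 179.00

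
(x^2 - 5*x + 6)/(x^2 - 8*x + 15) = (x - 2)/(x - 5)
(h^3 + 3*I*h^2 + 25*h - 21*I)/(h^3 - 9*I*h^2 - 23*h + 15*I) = (h + 7*I)/(h - 5*I)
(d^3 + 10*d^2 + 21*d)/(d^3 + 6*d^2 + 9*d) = (d + 7)/(d + 3)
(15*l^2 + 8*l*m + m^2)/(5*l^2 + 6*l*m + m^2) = (3*l + m)/(l + m)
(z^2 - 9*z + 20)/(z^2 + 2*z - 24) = (z - 5)/(z + 6)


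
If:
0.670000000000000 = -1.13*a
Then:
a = -0.59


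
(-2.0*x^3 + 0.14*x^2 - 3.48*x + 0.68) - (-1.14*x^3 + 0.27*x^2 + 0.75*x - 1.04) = -0.86*x^3 - 0.13*x^2 - 4.23*x + 1.72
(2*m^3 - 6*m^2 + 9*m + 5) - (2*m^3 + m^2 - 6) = -7*m^2 + 9*m + 11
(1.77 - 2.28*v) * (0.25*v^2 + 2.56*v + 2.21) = -0.57*v^3 - 5.3943*v^2 - 0.507599999999999*v + 3.9117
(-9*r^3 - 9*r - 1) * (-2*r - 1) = 18*r^4 + 9*r^3 + 18*r^2 + 11*r + 1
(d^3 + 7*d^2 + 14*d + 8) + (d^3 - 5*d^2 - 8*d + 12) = 2*d^3 + 2*d^2 + 6*d + 20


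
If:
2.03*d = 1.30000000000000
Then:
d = 0.64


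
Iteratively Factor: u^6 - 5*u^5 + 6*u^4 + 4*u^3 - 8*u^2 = (u - 2)*(u^5 - 3*u^4 + 4*u^2) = u*(u - 2)*(u^4 - 3*u^3 + 4*u) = u*(u - 2)^2*(u^3 - u^2 - 2*u) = u*(u - 2)^3*(u^2 + u) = u^2*(u - 2)^3*(u + 1)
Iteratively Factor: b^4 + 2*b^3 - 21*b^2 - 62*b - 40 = (b + 1)*(b^3 + b^2 - 22*b - 40) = (b + 1)*(b + 2)*(b^2 - b - 20) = (b - 5)*(b + 1)*(b + 2)*(b + 4)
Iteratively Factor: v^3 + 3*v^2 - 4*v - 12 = (v + 2)*(v^2 + v - 6) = (v + 2)*(v + 3)*(v - 2)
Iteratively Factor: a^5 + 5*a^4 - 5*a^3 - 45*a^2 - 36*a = (a + 1)*(a^4 + 4*a^3 - 9*a^2 - 36*a) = (a + 1)*(a + 4)*(a^3 - 9*a) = (a - 3)*(a + 1)*(a + 4)*(a^2 + 3*a) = a*(a - 3)*(a + 1)*(a + 4)*(a + 3)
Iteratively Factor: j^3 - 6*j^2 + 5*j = (j)*(j^2 - 6*j + 5) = j*(j - 5)*(j - 1)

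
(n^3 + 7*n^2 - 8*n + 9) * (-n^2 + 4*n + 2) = -n^5 - 3*n^4 + 38*n^3 - 27*n^2 + 20*n + 18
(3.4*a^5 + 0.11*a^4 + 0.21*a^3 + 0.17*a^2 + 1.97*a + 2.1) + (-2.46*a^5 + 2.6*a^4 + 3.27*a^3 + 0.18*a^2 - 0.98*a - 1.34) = 0.94*a^5 + 2.71*a^4 + 3.48*a^3 + 0.35*a^2 + 0.99*a + 0.76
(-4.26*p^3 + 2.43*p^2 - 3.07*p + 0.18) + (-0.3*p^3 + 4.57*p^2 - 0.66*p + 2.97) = -4.56*p^3 + 7.0*p^2 - 3.73*p + 3.15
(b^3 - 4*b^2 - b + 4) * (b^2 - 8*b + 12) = b^5 - 12*b^4 + 43*b^3 - 36*b^2 - 44*b + 48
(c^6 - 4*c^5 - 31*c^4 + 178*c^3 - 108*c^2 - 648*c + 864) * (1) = c^6 - 4*c^5 - 31*c^4 + 178*c^3 - 108*c^2 - 648*c + 864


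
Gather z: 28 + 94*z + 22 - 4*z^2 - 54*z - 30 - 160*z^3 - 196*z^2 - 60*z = -160*z^3 - 200*z^2 - 20*z + 20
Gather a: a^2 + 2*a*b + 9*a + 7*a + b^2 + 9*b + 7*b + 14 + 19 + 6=a^2 + a*(2*b + 16) + b^2 + 16*b + 39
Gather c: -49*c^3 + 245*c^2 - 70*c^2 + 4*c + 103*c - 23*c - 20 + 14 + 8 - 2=-49*c^3 + 175*c^2 + 84*c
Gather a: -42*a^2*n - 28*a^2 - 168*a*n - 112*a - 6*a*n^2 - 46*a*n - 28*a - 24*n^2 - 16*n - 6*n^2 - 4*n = a^2*(-42*n - 28) + a*(-6*n^2 - 214*n - 140) - 30*n^2 - 20*n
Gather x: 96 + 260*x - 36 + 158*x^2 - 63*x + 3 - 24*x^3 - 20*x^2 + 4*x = -24*x^3 + 138*x^2 + 201*x + 63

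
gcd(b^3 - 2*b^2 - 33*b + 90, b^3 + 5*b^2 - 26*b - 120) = b^2 + b - 30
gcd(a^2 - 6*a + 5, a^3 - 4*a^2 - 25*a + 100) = a - 5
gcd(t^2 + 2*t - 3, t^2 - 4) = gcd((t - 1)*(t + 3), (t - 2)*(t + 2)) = 1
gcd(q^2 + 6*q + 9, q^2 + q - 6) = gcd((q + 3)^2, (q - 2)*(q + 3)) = q + 3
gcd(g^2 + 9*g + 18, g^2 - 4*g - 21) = g + 3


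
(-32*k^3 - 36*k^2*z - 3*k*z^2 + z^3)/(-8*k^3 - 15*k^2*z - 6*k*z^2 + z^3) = (4*k + z)/(k + z)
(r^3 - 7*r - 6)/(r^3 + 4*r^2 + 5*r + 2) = (r - 3)/(r + 1)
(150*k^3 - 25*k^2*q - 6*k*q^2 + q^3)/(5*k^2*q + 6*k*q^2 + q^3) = (30*k^2 - 11*k*q + q^2)/(q*(k + q))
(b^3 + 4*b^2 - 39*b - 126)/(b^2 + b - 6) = (b^2 + b - 42)/(b - 2)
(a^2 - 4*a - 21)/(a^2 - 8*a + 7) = (a + 3)/(a - 1)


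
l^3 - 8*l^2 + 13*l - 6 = (l - 6)*(l - 1)^2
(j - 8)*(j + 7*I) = j^2 - 8*j + 7*I*j - 56*I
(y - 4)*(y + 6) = y^2 + 2*y - 24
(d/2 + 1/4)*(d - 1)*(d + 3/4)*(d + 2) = d^4/2 + 9*d^3/8 - 3*d^2/16 - 17*d/16 - 3/8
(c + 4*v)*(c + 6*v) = c^2 + 10*c*v + 24*v^2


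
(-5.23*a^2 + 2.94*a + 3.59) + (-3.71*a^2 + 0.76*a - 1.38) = -8.94*a^2 + 3.7*a + 2.21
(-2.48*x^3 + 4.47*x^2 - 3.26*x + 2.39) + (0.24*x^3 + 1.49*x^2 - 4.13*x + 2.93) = -2.24*x^3 + 5.96*x^2 - 7.39*x + 5.32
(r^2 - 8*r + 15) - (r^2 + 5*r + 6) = 9 - 13*r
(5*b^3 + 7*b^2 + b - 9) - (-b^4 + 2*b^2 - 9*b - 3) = b^4 + 5*b^3 + 5*b^2 + 10*b - 6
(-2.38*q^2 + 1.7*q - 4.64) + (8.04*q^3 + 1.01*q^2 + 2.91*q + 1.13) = 8.04*q^3 - 1.37*q^2 + 4.61*q - 3.51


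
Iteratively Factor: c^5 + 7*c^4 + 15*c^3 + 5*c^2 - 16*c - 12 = (c + 1)*(c^4 + 6*c^3 + 9*c^2 - 4*c - 12) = (c + 1)*(c + 2)*(c^3 + 4*c^2 + c - 6) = (c + 1)*(c + 2)^2*(c^2 + 2*c - 3) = (c - 1)*(c + 1)*(c + 2)^2*(c + 3)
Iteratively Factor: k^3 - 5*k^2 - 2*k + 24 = (k - 3)*(k^2 - 2*k - 8) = (k - 3)*(k + 2)*(k - 4)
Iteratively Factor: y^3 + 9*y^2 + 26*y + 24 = (y + 4)*(y^2 + 5*y + 6) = (y + 3)*(y + 4)*(y + 2)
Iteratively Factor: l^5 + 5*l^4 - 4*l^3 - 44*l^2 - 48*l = (l)*(l^4 + 5*l^3 - 4*l^2 - 44*l - 48) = l*(l + 4)*(l^3 + l^2 - 8*l - 12) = l*(l - 3)*(l + 4)*(l^2 + 4*l + 4) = l*(l - 3)*(l + 2)*(l + 4)*(l + 2)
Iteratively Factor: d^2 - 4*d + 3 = (d - 1)*(d - 3)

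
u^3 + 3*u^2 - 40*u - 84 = (u - 6)*(u + 2)*(u + 7)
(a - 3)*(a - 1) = a^2 - 4*a + 3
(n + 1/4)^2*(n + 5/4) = n^3 + 7*n^2/4 + 11*n/16 + 5/64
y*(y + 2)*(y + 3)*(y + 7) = y^4 + 12*y^3 + 41*y^2 + 42*y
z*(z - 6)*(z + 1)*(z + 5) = z^4 - 31*z^2 - 30*z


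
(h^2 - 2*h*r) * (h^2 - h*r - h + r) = h^4 - 3*h^3*r - h^3 + 2*h^2*r^2 + 3*h^2*r - 2*h*r^2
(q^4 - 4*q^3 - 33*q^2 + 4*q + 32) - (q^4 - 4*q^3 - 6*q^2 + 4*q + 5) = 27 - 27*q^2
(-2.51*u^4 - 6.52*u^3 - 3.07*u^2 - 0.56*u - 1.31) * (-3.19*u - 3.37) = 8.0069*u^5 + 29.2575*u^4 + 31.7657*u^3 + 12.1323*u^2 + 6.0661*u + 4.4147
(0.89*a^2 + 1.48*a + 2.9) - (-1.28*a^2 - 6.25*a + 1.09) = 2.17*a^2 + 7.73*a + 1.81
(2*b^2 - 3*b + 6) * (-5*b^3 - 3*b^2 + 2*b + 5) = -10*b^5 + 9*b^4 - 17*b^3 - 14*b^2 - 3*b + 30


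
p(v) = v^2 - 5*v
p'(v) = 2*v - 5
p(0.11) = -0.54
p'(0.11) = -4.78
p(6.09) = 6.64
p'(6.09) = 7.18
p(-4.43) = 41.77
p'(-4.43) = -13.86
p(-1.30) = 8.19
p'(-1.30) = -7.60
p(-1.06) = 6.42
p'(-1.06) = -7.12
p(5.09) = 0.46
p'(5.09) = 5.18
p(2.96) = -6.04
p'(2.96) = 0.92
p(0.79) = -3.33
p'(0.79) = -3.42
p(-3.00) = 24.00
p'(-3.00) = -11.00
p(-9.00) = 126.00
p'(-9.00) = -23.00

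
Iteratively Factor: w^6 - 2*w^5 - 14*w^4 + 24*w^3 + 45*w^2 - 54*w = (w - 3)*(w^5 + w^4 - 11*w^3 - 9*w^2 + 18*w) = (w - 3)*(w + 2)*(w^4 - w^3 - 9*w^2 + 9*w) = w*(w - 3)*(w + 2)*(w^3 - w^2 - 9*w + 9) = w*(w - 3)^2*(w + 2)*(w^2 + 2*w - 3) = w*(w - 3)^2*(w - 1)*(w + 2)*(w + 3)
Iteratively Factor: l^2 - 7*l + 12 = (l - 4)*(l - 3)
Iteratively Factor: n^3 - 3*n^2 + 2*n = (n)*(n^2 - 3*n + 2) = n*(n - 1)*(n - 2)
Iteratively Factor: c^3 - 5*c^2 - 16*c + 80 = (c - 5)*(c^2 - 16) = (c - 5)*(c + 4)*(c - 4)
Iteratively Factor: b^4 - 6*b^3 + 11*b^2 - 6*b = (b)*(b^3 - 6*b^2 + 11*b - 6) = b*(b - 1)*(b^2 - 5*b + 6) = b*(b - 3)*(b - 1)*(b - 2)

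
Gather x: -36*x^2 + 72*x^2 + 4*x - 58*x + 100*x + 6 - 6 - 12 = 36*x^2 + 46*x - 12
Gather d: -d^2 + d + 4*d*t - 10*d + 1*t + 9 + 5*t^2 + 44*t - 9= -d^2 + d*(4*t - 9) + 5*t^2 + 45*t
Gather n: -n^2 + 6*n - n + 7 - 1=-n^2 + 5*n + 6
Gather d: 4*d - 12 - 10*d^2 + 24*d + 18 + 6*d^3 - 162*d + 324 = 6*d^3 - 10*d^2 - 134*d + 330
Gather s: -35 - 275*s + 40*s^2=40*s^2 - 275*s - 35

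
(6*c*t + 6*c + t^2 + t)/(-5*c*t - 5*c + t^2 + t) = (6*c + t)/(-5*c + t)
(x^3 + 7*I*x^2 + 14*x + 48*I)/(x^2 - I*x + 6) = x + 8*I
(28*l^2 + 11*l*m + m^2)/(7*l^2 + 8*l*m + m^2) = (4*l + m)/(l + m)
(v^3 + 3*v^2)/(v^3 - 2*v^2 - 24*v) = v*(v + 3)/(v^2 - 2*v - 24)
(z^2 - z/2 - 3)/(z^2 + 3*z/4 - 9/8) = 4*(z - 2)/(4*z - 3)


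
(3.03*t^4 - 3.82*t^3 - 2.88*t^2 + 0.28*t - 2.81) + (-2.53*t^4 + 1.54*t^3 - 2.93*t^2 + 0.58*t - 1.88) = 0.5*t^4 - 2.28*t^3 - 5.81*t^2 + 0.86*t - 4.69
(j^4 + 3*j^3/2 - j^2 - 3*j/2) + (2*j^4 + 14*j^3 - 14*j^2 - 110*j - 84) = 3*j^4 + 31*j^3/2 - 15*j^2 - 223*j/2 - 84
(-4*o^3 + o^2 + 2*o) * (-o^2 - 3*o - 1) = 4*o^5 + 11*o^4 - o^3 - 7*o^2 - 2*o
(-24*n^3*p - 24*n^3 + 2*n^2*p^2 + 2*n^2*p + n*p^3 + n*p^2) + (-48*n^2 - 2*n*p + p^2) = -24*n^3*p - 24*n^3 + 2*n^2*p^2 + 2*n^2*p - 48*n^2 + n*p^3 + n*p^2 - 2*n*p + p^2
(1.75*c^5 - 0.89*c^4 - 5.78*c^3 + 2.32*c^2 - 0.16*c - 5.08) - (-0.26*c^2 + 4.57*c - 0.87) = 1.75*c^5 - 0.89*c^4 - 5.78*c^3 + 2.58*c^2 - 4.73*c - 4.21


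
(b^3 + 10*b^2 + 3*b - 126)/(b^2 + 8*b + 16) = (b^3 + 10*b^2 + 3*b - 126)/(b^2 + 8*b + 16)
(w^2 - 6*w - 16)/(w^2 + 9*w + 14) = (w - 8)/(w + 7)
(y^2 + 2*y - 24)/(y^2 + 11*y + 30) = (y - 4)/(y + 5)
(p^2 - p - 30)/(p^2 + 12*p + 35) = (p - 6)/(p + 7)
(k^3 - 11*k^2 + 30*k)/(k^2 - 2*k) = (k^2 - 11*k + 30)/(k - 2)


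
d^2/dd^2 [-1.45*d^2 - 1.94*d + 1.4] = -2.90000000000000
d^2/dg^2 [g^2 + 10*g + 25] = 2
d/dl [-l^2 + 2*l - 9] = 2 - 2*l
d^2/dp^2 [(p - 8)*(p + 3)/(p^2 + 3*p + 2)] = 4*(-4*p^3 - 39*p^2 - 93*p - 67)/(p^6 + 9*p^5 + 33*p^4 + 63*p^3 + 66*p^2 + 36*p + 8)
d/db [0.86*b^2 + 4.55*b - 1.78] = 1.72*b + 4.55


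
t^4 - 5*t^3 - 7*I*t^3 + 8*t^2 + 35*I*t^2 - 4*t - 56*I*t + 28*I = (t - 2)^2*(t - 1)*(t - 7*I)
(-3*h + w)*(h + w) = -3*h^2 - 2*h*w + w^2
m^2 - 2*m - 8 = (m - 4)*(m + 2)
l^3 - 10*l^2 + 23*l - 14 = (l - 7)*(l - 2)*(l - 1)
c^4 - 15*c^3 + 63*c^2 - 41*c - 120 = (c - 8)*(c - 5)*(c - 3)*(c + 1)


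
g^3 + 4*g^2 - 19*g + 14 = (g - 2)*(g - 1)*(g + 7)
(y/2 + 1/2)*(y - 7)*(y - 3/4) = y^3/2 - 27*y^2/8 - 5*y/4 + 21/8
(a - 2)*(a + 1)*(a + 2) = a^3 + a^2 - 4*a - 4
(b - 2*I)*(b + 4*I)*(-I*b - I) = -I*b^3 + 2*b^2 - I*b^2 + 2*b - 8*I*b - 8*I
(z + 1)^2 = z^2 + 2*z + 1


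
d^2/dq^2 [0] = 0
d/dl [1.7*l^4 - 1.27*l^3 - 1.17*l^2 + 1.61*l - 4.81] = 6.8*l^3 - 3.81*l^2 - 2.34*l + 1.61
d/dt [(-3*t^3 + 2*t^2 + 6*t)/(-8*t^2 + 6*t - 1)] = (24*t^4 - 36*t^3 + 69*t^2 - 4*t - 6)/(64*t^4 - 96*t^3 + 52*t^2 - 12*t + 1)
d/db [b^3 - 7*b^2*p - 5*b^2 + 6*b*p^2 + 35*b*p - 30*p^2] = 3*b^2 - 14*b*p - 10*b + 6*p^2 + 35*p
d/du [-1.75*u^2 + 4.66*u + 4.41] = 4.66 - 3.5*u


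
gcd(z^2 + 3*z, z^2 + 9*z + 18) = z + 3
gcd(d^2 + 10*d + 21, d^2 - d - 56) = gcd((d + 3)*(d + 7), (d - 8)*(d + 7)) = d + 7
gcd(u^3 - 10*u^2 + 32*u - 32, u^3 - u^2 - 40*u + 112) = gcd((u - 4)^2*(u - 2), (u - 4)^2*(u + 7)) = u^2 - 8*u + 16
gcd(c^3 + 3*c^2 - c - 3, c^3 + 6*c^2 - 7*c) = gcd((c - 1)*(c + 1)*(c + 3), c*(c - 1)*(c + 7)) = c - 1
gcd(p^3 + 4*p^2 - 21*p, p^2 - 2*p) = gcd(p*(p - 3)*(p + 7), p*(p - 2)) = p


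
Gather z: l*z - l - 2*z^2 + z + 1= -l - 2*z^2 + z*(l + 1) + 1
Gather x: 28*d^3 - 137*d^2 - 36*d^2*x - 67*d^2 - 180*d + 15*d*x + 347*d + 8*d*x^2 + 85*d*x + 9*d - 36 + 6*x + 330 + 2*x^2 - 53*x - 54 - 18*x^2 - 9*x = 28*d^3 - 204*d^2 + 176*d + x^2*(8*d - 16) + x*(-36*d^2 + 100*d - 56) + 240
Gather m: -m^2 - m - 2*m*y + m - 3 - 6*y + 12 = -m^2 - 2*m*y - 6*y + 9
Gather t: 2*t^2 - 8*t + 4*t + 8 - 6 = 2*t^2 - 4*t + 2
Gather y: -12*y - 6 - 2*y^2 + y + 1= -2*y^2 - 11*y - 5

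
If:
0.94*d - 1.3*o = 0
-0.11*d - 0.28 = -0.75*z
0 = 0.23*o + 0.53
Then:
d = -3.19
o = -2.30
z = -0.09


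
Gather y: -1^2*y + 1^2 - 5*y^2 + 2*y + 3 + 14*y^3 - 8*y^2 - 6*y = 14*y^3 - 13*y^2 - 5*y + 4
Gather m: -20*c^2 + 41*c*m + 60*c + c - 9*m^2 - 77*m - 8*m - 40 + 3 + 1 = -20*c^2 + 61*c - 9*m^2 + m*(41*c - 85) - 36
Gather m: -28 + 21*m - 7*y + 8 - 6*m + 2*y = 15*m - 5*y - 20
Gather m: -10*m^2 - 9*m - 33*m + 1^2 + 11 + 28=-10*m^2 - 42*m + 40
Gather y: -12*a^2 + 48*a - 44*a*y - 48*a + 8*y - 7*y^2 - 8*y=-12*a^2 - 44*a*y - 7*y^2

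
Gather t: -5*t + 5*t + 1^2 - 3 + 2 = 0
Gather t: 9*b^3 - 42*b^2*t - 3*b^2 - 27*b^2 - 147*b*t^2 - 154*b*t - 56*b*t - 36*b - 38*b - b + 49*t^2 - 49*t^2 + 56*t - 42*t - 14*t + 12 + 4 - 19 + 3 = 9*b^3 - 30*b^2 - 147*b*t^2 - 75*b + t*(-42*b^2 - 210*b)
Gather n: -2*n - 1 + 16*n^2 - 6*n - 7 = 16*n^2 - 8*n - 8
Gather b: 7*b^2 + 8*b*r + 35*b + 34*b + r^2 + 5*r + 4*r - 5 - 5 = 7*b^2 + b*(8*r + 69) + r^2 + 9*r - 10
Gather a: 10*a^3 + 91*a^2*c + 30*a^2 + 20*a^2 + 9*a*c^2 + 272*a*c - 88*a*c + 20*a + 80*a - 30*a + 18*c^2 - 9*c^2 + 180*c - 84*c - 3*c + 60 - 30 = 10*a^3 + a^2*(91*c + 50) + a*(9*c^2 + 184*c + 70) + 9*c^2 + 93*c + 30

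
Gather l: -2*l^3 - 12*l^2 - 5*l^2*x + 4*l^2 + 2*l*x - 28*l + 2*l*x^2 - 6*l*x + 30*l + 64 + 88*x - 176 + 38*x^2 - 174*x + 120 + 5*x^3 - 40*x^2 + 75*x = -2*l^3 + l^2*(-5*x - 8) + l*(2*x^2 - 4*x + 2) + 5*x^3 - 2*x^2 - 11*x + 8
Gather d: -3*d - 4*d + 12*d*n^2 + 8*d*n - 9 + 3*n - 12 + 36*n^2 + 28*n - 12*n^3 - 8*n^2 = d*(12*n^2 + 8*n - 7) - 12*n^3 + 28*n^2 + 31*n - 21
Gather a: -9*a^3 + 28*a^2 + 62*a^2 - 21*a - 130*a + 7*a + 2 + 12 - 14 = -9*a^3 + 90*a^2 - 144*a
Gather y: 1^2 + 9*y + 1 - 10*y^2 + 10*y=-10*y^2 + 19*y + 2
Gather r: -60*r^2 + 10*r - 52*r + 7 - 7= -60*r^2 - 42*r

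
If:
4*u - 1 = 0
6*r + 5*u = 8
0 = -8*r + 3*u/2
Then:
No Solution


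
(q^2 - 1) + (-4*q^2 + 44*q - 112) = -3*q^2 + 44*q - 113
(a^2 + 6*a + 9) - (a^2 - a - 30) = 7*a + 39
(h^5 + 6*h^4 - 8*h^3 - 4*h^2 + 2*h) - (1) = h^5 + 6*h^4 - 8*h^3 - 4*h^2 + 2*h - 1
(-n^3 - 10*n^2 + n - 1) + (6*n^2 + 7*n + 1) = -n^3 - 4*n^2 + 8*n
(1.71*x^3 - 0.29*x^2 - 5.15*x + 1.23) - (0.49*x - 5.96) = 1.71*x^3 - 0.29*x^2 - 5.64*x + 7.19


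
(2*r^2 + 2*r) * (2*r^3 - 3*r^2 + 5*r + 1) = 4*r^5 - 2*r^4 + 4*r^3 + 12*r^2 + 2*r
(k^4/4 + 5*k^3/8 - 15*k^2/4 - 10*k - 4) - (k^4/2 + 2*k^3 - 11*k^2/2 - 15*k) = -k^4/4 - 11*k^3/8 + 7*k^2/4 + 5*k - 4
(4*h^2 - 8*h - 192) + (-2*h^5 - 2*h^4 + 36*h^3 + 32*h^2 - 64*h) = -2*h^5 - 2*h^4 + 36*h^3 + 36*h^2 - 72*h - 192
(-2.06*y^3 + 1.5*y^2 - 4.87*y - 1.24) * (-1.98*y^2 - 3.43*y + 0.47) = 4.0788*y^5 + 4.0958*y^4 + 3.5294*y^3 + 19.8643*y^2 + 1.9643*y - 0.5828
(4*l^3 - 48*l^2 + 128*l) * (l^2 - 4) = 4*l^5 - 48*l^4 + 112*l^3 + 192*l^2 - 512*l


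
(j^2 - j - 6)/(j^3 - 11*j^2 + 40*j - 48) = (j + 2)/(j^2 - 8*j + 16)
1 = 1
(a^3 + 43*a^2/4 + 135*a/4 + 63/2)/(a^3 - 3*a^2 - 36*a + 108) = (4*a^2 + 19*a + 21)/(4*(a^2 - 9*a + 18))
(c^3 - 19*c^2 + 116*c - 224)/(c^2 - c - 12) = (c^2 - 15*c + 56)/(c + 3)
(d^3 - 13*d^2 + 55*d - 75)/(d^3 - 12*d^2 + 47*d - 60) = (d - 5)/(d - 4)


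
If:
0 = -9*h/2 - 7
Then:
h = -14/9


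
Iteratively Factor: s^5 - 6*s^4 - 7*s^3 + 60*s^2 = (s - 5)*(s^4 - s^3 - 12*s^2) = s*(s - 5)*(s^3 - s^2 - 12*s) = s*(s - 5)*(s + 3)*(s^2 - 4*s) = s^2*(s - 5)*(s + 3)*(s - 4)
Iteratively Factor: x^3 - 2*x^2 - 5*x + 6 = (x - 1)*(x^2 - x - 6) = (x - 3)*(x - 1)*(x + 2)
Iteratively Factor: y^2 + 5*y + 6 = (y + 2)*(y + 3)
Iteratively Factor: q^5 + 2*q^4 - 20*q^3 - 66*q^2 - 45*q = (q)*(q^4 + 2*q^3 - 20*q^2 - 66*q - 45) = q*(q + 1)*(q^3 + q^2 - 21*q - 45) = q*(q + 1)*(q + 3)*(q^2 - 2*q - 15) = q*(q + 1)*(q + 3)^2*(q - 5)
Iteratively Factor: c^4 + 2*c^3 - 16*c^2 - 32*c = (c + 4)*(c^3 - 2*c^2 - 8*c) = (c - 4)*(c + 4)*(c^2 + 2*c) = c*(c - 4)*(c + 4)*(c + 2)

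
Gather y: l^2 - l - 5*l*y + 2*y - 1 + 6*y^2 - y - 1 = l^2 - l + 6*y^2 + y*(1 - 5*l) - 2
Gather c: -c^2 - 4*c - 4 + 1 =-c^2 - 4*c - 3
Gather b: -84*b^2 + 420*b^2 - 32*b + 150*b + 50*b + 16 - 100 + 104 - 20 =336*b^2 + 168*b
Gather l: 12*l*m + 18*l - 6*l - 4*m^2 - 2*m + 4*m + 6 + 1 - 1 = l*(12*m + 12) - 4*m^2 + 2*m + 6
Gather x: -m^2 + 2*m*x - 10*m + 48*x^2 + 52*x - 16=-m^2 - 10*m + 48*x^2 + x*(2*m + 52) - 16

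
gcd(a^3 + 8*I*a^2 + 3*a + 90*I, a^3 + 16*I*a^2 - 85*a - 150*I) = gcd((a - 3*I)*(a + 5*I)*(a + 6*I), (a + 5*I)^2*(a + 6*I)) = a^2 + 11*I*a - 30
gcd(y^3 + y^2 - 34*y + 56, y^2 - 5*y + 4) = y - 4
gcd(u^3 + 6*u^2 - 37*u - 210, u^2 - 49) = u + 7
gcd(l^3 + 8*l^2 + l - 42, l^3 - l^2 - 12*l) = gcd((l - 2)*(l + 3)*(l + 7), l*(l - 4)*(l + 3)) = l + 3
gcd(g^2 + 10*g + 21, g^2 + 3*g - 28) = g + 7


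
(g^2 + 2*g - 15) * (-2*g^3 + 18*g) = -2*g^5 - 4*g^4 + 48*g^3 + 36*g^2 - 270*g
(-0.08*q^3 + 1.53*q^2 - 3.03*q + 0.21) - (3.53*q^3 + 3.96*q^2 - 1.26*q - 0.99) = -3.61*q^3 - 2.43*q^2 - 1.77*q + 1.2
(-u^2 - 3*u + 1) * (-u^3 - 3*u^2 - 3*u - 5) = u^5 + 6*u^4 + 11*u^3 + 11*u^2 + 12*u - 5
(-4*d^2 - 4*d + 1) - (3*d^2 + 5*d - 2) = -7*d^2 - 9*d + 3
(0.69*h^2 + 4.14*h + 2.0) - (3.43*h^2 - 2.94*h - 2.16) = -2.74*h^2 + 7.08*h + 4.16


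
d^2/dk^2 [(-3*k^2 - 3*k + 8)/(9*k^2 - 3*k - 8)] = 24*(-27*k^3 + 108*k^2 - 108*k + 44)/(729*k^6 - 729*k^5 - 1701*k^4 + 1269*k^3 + 1512*k^2 - 576*k - 512)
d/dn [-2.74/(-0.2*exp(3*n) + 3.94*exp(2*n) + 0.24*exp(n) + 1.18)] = (-1.644*exp(2*n) + 21.5912*exp(n) + 0.6576)*exp(n)/(-0.2*exp(3*n) + 3.94*exp(2*n) + 0.24*exp(n) + 1.18)^2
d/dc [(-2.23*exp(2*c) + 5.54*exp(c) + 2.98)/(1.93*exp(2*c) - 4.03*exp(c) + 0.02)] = (-1.7053*exp(2*c) - 11.592*exp(c) + 12.1202)*exp(c)/(3.7249*exp(4*c) - 15.5558*exp(3*c) + 16.3181*exp(2*c) - 0.1612*exp(c) + 0.0004)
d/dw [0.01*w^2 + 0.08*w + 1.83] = 0.02*w + 0.08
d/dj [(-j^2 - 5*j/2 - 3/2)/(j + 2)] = (-j^2 - 4*j - 7/2)/(j^2 + 4*j + 4)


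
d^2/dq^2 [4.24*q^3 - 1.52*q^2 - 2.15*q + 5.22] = 25.44*q - 3.04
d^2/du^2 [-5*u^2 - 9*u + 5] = -10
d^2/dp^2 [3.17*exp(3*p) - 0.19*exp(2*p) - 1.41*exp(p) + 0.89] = (28.53*exp(2*p) - 0.76*exp(p) - 1.41)*exp(p)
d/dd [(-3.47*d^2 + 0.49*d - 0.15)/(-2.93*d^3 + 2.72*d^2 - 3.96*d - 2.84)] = (-10.1671*d^4 + 2.8714*d^3 + 11.0899*d^2 + 20.5256*d - 1.9856)/(8.5849*d^6 - 15.9392*d^5 + 30.604*d^4 - 4.9*d^3 + 0.231999999999999*d^2 + 22.4928*d + 8.0656)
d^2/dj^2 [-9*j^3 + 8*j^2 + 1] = 16 - 54*j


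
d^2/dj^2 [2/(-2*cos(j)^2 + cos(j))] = 2*(4*(1 - cos(2*j))^2 + 15*cos(j)/2 + 9*cos(2*j)/2 - 3*cos(3*j)/2 - 27/2)/((2*cos(j) - 1)^3*cos(j)^3)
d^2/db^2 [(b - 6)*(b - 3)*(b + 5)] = 6*b - 8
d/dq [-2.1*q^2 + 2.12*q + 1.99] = 2.12 - 4.2*q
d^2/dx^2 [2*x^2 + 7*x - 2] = 4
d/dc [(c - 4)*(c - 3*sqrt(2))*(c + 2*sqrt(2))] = 3*c^2 - 8*c - 2*sqrt(2)*c - 12 + 4*sqrt(2)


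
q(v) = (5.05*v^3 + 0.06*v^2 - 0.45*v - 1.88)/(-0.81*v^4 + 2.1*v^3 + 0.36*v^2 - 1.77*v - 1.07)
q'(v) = (15.15*v^2 + 0.12*v - 0.45)/(-0.81*v^4 + 2.1*v^3 + 0.36*v^2 - 1.77*v - 1.07) + (3.24*v^3 - 6.3*v^2 - 0.72*v + 1.77)*(5.05*v^3 + 0.06*v^2 - 0.45*v - 1.88)/(-0.81*v^4 + 2.1*v^3 + 0.36*v^2 - 1.77*v - 1.07)^2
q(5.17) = -2.40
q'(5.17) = 0.91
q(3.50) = -6.22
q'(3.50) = 5.64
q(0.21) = 1.37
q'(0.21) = -1.50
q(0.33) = 1.19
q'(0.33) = -1.54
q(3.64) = -5.52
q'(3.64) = 4.49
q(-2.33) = 1.42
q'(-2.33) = 0.44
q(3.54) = -6.00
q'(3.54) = 5.27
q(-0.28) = 3.11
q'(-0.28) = -8.51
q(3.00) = -11.09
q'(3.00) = 16.67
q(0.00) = 1.76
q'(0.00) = -2.49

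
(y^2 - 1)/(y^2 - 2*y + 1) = (y + 1)/(y - 1)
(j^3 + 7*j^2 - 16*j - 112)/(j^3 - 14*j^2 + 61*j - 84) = (j^2 + 11*j + 28)/(j^2 - 10*j + 21)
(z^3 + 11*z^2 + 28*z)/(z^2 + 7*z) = z + 4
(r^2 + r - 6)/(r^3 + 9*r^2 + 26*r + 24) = (r - 2)/(r^2 + 6*r + 8)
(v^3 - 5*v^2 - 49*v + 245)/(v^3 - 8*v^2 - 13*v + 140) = (v + 7)/(v + 4)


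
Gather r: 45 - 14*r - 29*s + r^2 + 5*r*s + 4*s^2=r^2 + r*(5*s - 14) + 4*s^2 - 29*s + 45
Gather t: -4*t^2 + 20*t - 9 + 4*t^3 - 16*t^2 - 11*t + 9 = 4*t^3 - 20*t^2 + 9*t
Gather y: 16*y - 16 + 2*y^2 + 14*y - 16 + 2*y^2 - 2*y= 4*y^2 + 28*y - 32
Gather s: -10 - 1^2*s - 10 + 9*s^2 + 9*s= 9*s^2 + 8*s - 20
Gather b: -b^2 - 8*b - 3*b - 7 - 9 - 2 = -b^2 - 11*b - 18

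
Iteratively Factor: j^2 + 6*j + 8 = (j + 4)*(j + 2)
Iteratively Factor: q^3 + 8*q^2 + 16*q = (q)*(q^2 + 8*q + 16) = q*(q + 4)*(q + 4)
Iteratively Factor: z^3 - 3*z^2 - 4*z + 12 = (z - 2)*(z^2 - z - 6) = (z - 2)*(z + 2)*(z - 3)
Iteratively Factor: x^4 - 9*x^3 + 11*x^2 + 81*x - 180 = (x - 3)*(x^3 - 6*x^2 - 7*x + 60) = (x - 4)*(x - 3)*(x^2 - 2*x - 15) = (x - 5)*(x - 4)*(x - 3)*(x + 3)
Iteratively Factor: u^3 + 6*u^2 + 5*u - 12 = (u - 1)*(u^2 + 7*u + 12) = (u - 1)*(u + 4)*(u + 3)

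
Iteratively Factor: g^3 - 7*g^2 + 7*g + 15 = (g + 1)*(g^2 - 8*g + 15) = (g - 3)*(g + 1)*(g - 5)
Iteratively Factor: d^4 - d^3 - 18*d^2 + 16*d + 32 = (d - 2)*(d^3 + d^2 - 16*d - 16) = (d - 2)*(d + 4)*(d^2 - 3*d - 4) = (d - 4)*(d - 2)*(d + 4)*(d + 1)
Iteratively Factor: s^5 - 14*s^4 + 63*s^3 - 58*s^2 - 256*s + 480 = (s - 3)*(s^4 - 11*s^3 + 30*s^2 + 32*s - 160) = (s - 5)*(s - 3)*(s^3 - 6*s^2 + 32) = (s - 5)*(s - 4)*(s - 3)*(s^2 - 2*s - 8) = (s - 5)*(s - 4)^2*(s - 3)*(s + 2)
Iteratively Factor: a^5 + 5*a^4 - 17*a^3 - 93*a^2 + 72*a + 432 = (a + 4)*(a^4 + a^3 - 21*a^2 - 9*a + 108) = (a + 3)*(a + 4)*(a^3 - 2*a^2 - 15*a + 36) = (a + 3)*(a + 4)^2*(a^2 - 6*a + 9) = (a - 3)*(a + 3)*(a + 4)^2*(a - 3)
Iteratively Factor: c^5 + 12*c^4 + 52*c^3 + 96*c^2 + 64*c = (c + 2)*(c^4 + 10*c^3 + 32*c^2 + 32*c) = c*(c + 2)*(c^3 + 10*c^2 + 32*c + 32) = c*(c + 2)*(c + 4)*(c^2 + 6*c + 8) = c*(c + 2)*(c + 4)^2*(c + 2)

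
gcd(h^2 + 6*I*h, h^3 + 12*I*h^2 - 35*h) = h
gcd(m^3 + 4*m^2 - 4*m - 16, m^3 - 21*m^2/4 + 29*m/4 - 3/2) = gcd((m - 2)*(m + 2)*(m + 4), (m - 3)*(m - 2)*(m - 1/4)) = m - 2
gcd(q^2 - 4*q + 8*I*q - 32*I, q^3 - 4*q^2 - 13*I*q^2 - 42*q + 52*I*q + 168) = q - 4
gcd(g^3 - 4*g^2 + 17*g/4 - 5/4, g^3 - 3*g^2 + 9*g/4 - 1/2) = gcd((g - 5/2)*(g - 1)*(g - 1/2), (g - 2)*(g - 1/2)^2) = g - 1/2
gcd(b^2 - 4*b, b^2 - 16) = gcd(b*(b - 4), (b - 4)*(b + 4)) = b - 4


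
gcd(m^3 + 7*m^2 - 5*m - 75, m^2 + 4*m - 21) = m - 3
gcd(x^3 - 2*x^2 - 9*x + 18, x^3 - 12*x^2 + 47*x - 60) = x - 3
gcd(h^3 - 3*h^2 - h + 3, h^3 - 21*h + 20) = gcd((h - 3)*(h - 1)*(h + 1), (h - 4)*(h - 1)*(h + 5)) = h - 1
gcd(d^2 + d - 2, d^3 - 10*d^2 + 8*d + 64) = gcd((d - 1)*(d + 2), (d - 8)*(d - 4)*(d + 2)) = d + 2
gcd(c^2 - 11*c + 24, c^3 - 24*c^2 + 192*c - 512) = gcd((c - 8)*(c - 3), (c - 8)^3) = c - 8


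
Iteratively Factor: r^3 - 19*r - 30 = (r + 3)*(r^2 - 3*r - 10) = (r + 2)*(r + 3)*(r - 5)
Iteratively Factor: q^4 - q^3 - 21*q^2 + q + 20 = (q - 1)*(q^3 - 21*q - 20) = (q - 5)*(q - 1)*(q^2 + 5*q + 4) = (q - 5)*(q - 1)*(q + 1)*(q + 4)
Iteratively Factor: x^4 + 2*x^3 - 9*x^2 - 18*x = (x)*(x^3 + 2*x^2 - 9*x - 18) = x*(x + 2)*(x^2 - 9) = x*(x - 3)*(x + 2)*(x + 3)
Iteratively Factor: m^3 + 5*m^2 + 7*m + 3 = (m + 1)*(m^2 + 4*m + 3) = (m + 1)*(m + 3)*(m + 1)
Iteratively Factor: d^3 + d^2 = (d)*(d^2 + d) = d*(d + 1)*(d)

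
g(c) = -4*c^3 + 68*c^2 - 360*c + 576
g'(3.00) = -60.00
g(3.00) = 0.00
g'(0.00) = -360.00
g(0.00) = 576.00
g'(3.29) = -42.45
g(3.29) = -14.81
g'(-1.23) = -545.43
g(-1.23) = 1129.12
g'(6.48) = 17.40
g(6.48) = 10.16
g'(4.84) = 17.13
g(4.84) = -26.98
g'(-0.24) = -393.33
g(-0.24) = 666.37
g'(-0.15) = -380.67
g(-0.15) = 631.54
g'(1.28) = -205.58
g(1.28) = 218.22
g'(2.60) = -87.52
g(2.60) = 29.38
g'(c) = -12*c^2 + 136*c - 360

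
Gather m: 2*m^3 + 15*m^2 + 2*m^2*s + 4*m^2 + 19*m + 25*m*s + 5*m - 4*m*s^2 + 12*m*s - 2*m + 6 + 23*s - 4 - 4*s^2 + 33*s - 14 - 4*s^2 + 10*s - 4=2*m^3 + m^2*(2*s + 19) + m*(-4*s^2 + 37*s + 22) - 8*s^2 + 66*s - 16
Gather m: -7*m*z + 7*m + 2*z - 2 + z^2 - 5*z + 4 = m*(7 - 7*z) + z^2 - 3*z + 2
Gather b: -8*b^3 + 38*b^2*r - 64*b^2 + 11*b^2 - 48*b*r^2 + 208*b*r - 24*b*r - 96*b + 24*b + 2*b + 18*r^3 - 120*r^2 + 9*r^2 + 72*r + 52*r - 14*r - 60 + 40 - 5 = -8*b^3 + b^2*(38*r - 53) + b*(-48*r^2 + 184*r - 70) + 18*r^3 - 111*r^2 + 110*r - 25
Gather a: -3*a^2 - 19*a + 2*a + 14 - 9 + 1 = -3*a^2 - 17*a + 6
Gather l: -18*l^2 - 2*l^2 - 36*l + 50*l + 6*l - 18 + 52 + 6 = -20*l^2 + 20*l + 40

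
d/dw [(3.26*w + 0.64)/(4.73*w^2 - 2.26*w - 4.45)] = (15.4198*w^2 - 7.3676*w - (3.26*w + 0.64)*(9.46*w - 2.26) - 14.507)/(-4.73*w^2 + 2.26*w + 4.45)^2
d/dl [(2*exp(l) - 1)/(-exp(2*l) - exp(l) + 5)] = ((2*exp(l) - 1)*(2*exp(l) + 1) - 2*exp(2*l) - 2*exp(l) + 10)*exp(l)/(exp(2*l) + exp(l) - 5)^2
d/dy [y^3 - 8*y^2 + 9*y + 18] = 3*y^2 - 16*y + 9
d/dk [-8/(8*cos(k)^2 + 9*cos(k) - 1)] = -8*(16*cos(k) + 9)*sin(k)/(8*cos(k)^2 + 9*cos(k) - 1)^2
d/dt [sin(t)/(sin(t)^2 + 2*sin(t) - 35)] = (cos(t)^2 - 36)*cos(t)/((sin(t) - 5)^2*(sin(t) + 7)^2)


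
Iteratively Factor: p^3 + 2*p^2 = (p)*(p^2 + 2*p) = p*(p + 2)*(p)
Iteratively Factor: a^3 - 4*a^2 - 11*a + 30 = (a + 3)*(a^2 - 7*a + 10) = (a - 5)*(a + 3)*(a - 2)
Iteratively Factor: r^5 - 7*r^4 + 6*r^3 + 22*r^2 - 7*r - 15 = (r - 3)*(r^4 - 4*r^3 - 6*r^2 + 4*r + 5) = (r - 3)*(r - 1)*(r^3 - 3*r^2 - 9*r - 5) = (r - 5)*(r - 3)*(r - 1)*(r^2 + 2*r + 1) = (r - 5)*(r - 3)*(r - 1)*(r + 1)*(r + 1)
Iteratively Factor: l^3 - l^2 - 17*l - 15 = (l + 3)*(l^2 - 4*l - 5) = (l - 5)*(l + 3)*(l + 1)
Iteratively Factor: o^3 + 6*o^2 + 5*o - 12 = (o + 3)*(o^2 + 3*o - 4) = (o - 1)*(o + 3)*(o + 4)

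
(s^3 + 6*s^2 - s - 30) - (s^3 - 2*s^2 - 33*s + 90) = 8*s^2 + 32*s - 120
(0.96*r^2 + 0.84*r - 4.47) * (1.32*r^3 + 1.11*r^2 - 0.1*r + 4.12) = 1.2672*r^5 + 2.1744*r^4 - 5.064*r^3 - 1.0905*r^2 + 3.9078*r - 18.4164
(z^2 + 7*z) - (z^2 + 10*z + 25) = -3*z - 25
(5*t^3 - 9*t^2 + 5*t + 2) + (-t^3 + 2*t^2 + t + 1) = 4*t^3 - 7*t^2 + 6*t + 3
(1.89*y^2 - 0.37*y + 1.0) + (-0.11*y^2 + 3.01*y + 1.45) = 1.78*y^2 + 2.64*y + 2.45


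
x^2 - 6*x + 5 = (x - 5)*(x - 1)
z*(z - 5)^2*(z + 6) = z^4 - 4*z^3 - 35*z^2 + 150*z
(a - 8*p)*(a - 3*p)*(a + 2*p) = a^3 - 9*a^2*p + 2*a*p^2 + 48*p^3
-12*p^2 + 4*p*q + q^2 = (-2*p + q)*(6*p + q)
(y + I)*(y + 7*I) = y^2 + 8*I*y - 7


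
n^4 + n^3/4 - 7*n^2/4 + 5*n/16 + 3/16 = (n - 1)*(n - 1/2)*(n + 1/4)*(n + 3/2)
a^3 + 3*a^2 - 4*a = a*(a - 1)*(a + 4)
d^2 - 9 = (d - 3)*(d + 3)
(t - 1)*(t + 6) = t^2 + 5*t - 6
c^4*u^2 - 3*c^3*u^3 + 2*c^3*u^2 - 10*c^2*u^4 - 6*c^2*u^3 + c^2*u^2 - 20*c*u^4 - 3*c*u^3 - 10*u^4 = (c - 5*u)*(c + 2*u)*(c*u + u)^2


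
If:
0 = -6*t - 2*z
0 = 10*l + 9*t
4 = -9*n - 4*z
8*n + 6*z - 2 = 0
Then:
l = 15/22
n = -16/11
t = -25/33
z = 25/11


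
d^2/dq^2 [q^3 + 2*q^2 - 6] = 6*q + 4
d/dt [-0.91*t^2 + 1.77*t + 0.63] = 1.77 - 1.82*t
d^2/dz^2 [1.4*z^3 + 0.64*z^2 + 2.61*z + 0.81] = 8.4*z + 1.28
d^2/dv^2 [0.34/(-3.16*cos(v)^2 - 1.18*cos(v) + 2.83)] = (13.580416*(1 - cos(v)^2)^2 + 3.803376*cos(v)^3 + 19.425832*cos(v)^2 - 6.471356*cos(v) - 20.608352)/(3.16*cos(v)^2 + 1.18*cos(v) - 2.83)^3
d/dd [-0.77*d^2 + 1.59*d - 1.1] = 1.59 - 1.54*d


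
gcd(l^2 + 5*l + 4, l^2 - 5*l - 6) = l + 1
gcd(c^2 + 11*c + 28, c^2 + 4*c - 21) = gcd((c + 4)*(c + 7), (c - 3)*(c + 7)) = c + 7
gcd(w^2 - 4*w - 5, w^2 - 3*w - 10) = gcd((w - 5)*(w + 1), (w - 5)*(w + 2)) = w - 5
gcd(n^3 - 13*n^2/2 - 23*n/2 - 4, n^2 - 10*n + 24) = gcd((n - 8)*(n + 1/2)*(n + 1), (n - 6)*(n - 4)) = 1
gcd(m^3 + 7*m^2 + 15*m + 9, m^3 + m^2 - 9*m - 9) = m^2 + 4*m + 3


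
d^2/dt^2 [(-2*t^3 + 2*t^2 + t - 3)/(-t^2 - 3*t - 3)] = 2*(17*t^3 + 81*t^2 + 90*t + 9)/(t^6 + 9*t^5 + 36*t^4 + 81*t^3 + 108*t^2 + 81*t + 27)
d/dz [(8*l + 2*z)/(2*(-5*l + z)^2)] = (13*l + z)/(5*l - z)^3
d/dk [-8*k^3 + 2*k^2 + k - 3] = -24*k^2 + 4*k + 1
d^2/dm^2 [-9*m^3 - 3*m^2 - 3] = -54*m - 6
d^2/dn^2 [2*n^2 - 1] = 4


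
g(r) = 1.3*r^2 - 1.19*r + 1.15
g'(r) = 2.6*r - 1.19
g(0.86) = 1.09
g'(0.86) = 1.05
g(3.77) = 15.14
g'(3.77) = 8.61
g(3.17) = 10.44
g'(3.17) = 7.05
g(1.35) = 1.91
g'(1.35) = 2.32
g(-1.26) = 4.71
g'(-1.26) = -4.47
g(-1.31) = 4.94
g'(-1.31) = -4.60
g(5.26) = 30.86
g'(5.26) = 12.49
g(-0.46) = 1.97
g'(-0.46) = -2.39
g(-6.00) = 55.09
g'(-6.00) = -16.79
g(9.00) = 95.74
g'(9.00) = 22.21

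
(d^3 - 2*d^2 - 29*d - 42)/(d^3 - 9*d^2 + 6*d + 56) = (d + 3)/(d - 4)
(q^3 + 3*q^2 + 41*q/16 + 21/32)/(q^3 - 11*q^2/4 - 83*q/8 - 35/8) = (q + 3/4)/(q - 5)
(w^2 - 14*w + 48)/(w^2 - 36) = (w - 8)/(w + 6)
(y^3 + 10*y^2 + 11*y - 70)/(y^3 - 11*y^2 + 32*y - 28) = (y^2 + 12*y + 35)/(y^2 - 9*y + 14)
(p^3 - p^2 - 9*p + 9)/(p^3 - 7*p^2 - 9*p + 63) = (p - 1)/(p - 7)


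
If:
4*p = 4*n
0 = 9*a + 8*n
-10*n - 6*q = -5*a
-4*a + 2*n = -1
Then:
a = 4/25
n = -9/50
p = -9/50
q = 13/30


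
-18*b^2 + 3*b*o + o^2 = (-3*b + o)*(6*b + o)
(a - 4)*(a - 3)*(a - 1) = a^3 - 8*a^2 + 19*a - 12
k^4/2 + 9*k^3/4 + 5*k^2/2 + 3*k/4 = k*(k/2 + 1/4)*(k + 1)*(k + 3)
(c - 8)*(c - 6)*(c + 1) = c^3 - 13*c^2 + 34*c + 48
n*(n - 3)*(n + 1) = n^3 - 2*n^2 - 3*n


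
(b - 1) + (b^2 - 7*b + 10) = b^2 - 6*b + 9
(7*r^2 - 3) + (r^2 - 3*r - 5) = 8*r^2 - 3*r - 8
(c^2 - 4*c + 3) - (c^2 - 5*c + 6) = c - 3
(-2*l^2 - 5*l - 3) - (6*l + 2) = -2*l^2 - 11*l - 5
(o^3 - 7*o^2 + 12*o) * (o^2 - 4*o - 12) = o^5 - 11*o^4 + 28*o^3 + 36*o^2 - 144*o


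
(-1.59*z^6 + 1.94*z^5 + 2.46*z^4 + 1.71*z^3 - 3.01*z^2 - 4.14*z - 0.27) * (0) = 0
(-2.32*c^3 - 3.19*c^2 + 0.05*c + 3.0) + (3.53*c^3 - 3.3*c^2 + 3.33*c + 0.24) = 1.21*c^3 - 6.49*c^2 + 3.38*c + 3.24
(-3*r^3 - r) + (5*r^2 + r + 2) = -3*r^3 + 5*r^2 + 2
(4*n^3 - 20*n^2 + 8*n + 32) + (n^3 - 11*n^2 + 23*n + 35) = 5*n^3 - 31*n^2 + 31*n + 67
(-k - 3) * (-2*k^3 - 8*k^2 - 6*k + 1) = 2*k^4 + 14*k^3 + 30*k^2 + 17*k - 3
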